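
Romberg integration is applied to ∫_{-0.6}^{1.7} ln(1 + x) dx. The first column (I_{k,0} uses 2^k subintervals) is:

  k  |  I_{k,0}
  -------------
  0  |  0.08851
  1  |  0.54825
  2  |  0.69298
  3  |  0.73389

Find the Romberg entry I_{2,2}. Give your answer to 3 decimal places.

I_{1,1} = 0.54825 + (0.54825 − 0.08851)/3 = 0.70150
I_{2,1} = (4·0.69298 − 0.54825) / 3 = 0.74122
I_{2,2} = 0.74122 + (0.74122 − 0.70150)/15 = 0.74387
(Column j=1 coincides with Simpson's rule on the same nodes.)

0.744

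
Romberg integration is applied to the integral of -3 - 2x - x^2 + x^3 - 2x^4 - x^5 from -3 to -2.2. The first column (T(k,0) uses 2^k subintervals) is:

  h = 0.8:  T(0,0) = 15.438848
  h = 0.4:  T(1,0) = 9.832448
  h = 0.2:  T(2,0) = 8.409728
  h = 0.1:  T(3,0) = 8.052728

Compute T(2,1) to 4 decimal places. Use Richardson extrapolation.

T(2,1) = 8.409728 + (8.409728 − 9.832448)/3 = 7.935488
(Column j=1 coincides with Simpson's rule on the same nodes.)

7.9355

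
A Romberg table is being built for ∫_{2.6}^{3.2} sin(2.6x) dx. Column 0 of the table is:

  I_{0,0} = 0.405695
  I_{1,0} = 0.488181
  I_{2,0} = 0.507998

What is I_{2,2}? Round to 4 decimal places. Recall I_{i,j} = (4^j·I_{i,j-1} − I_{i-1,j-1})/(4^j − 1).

Richardson extrapolation on the trapezoidal column (denominator 4−1=3):
I_{1,1} = 0.488181 + (0.488181 − 0.405695)/3 = 0.515676
I_{2,1} = 0.507998 + (0.507998 − 0.488181)/3 = 0.514604
I_{2,2} = 0.514604 + (0.514604 − 0.515676)/15 = 0.514533

0.5145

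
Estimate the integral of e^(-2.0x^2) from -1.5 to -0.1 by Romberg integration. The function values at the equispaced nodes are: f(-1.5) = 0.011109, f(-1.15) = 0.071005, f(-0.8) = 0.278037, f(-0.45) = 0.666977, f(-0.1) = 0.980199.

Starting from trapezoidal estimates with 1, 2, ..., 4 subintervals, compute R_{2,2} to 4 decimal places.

0.5272

R_{0,0} (trapezoid, 1 panel, h=1.4000): 0.693916
R_{1,0} (trapezoid, 2 panels, h=0.7000): 0.541584
R_{2,0} (trapezoid, 4 panels, h=0.3500): 0.529086
R_{1,1} = 0.541584 + (0.541584 − 0.693916)/3 = 0.490807
R_{2,1} = 0.529086 + (0.529086 − 0.541584)/3 = 0.524920
R_{2,2} = 0.524920 + (0.524920 − 0.490807)/15 = 0.527194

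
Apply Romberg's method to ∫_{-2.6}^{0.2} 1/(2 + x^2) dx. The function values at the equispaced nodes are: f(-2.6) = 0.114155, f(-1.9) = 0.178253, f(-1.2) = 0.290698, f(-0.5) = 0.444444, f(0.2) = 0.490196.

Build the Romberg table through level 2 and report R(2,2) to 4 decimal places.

0.8601

R(0,0) (trapezoid, 1 panel, h=2.8000): 0.846091
R(1,0) (trapezoid, 2 panels, h=1.4000): 0.830023
R(2,0) (trapezoid, 4 panels, h=0.7000): 0.850899
R(1,1) = 0.830023 + (0.830023 − 0.846091)/3 = 0.824667
R(2,1) = 0.850899 + (0.850899 − 0.830023)/3 = 0.857858
R(2,2) = 0.857858 + (0.857858 − 0.824667)/15 = 0.860071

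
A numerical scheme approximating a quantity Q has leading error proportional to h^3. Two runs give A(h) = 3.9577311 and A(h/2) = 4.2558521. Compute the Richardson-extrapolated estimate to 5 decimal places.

4.29844

The leading error scales as h^3; refining by a factor of 2 reduces it by 2^3 = 8.
Extrapolated value = (8·A(h/2) − A(h)) / (8 − 1)
= (8·4.2558521 − 3.9577311) / 7
= 30.0890857 / 7 = 4.2984408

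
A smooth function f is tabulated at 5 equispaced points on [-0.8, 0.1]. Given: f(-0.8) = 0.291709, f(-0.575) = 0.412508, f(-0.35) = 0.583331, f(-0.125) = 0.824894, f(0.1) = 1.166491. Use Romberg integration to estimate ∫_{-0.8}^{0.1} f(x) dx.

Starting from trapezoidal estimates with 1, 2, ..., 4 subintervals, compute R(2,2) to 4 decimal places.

0.5680

R(0,0) (trapezoid, 1 panel, h=0.9000): 0.656190
R(1,0) (trapezoid, 2 panels, h=0.4500): 0.590594
R(2,0) (trapezoid, 4 panels, h=0.2250): 0.573712
R(1,1) = 0.590594 + (0.590594 − 0.656190)/3 = 0.568729
R(2,1) = 0.573712 + (0.573712 − 0.590594)/3 = 0.568085
R(2,2) = 0.568085 + (0.568085 − 0.568729)/15 = 0.568042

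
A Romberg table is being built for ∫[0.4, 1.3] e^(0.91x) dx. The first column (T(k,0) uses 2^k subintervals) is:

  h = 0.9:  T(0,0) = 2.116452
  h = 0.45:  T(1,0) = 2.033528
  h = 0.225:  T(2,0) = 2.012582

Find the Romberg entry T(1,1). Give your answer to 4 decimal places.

2.0059

T(1,1) = 2.033528 + (2.033528 − 2.116452)/3 = 2.005887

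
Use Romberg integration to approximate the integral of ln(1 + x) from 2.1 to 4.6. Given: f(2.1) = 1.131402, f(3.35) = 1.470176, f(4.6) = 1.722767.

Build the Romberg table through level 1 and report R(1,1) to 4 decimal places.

R(0,0) (trapezoid, 1 panel, h=2.5000): 3.567711
R(1,0) (trapezoid, 2 panels, h=1.2500): 3.621576
R(1,1) = 3.621576 + (3.621576 − 3.567711)/3 = 3.639531

3.6395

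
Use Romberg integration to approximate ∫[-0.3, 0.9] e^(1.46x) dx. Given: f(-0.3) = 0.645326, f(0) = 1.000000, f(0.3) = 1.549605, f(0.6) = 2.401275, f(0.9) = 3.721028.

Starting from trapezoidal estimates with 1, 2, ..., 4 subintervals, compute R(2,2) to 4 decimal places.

2.1067

R(0,0) (trapezoid, 1 panel, h=1.2000): 2.619812
R(1,0) (trapezoid, 2 panels, h=0.6000): 2.239669
R(2,0) (trapezoid, 4 panels, h=0.3000): 2.140217
R(1,1) = 2.239669 + (2.239669 − 2.619812)/3 = 2.112955
R(2,1) = 2.140217 + (2.140217 − 2.239669)/3 = 2.107066
R(2,2) = 2.107066 + (2.107066 − 2.112955)/15 = 2.106673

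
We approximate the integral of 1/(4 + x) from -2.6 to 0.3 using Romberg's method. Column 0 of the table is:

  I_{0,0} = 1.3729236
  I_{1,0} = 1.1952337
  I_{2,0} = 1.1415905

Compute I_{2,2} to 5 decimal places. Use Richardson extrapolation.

1.12289

Richardson extrapolation on the trapezoidal column (denominator 4−1=3):
I_{1,1} = (4·1.1952337 − 1.3729236) / 3 = 1.1360037
I_{2,1} = (4·1.1415905 − 1.1952337) / 3 = 1.1237094
I_{2,2} = (16·1.1237094 − 1.1360037) / 15 = 1.1228898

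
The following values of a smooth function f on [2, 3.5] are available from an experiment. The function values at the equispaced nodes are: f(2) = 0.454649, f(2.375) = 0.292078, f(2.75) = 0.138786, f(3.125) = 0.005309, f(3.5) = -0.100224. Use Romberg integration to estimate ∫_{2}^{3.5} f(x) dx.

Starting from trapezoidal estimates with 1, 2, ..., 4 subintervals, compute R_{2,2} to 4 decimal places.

0.2277

R_{0,0} (trapezoid, 1 panel, h=1.5000): 0.265819
R_{1,0} (trapezoid, 2 panels, h=0.7500): 0.236999
R_{2,0} (trapezoid, 4 panels, h=0.3750): 0.230020
R_{1,1} = 0.236999 + (0.236999 − 0.265819)/3 = 0.227392
R_{2,1} = 0.230020 + (0.230020 − 0.236999)/3 = 0.227694
R_{2,2} = 0.227694 + (0.227694 − 0.227392)/15 = 0.227714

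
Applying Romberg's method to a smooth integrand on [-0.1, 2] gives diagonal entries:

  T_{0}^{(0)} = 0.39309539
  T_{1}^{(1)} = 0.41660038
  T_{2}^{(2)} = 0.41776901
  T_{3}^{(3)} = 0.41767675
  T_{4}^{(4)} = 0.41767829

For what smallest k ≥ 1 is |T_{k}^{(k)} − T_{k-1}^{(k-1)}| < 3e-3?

|T_{1}^{(1)} − T_{0}^{(0)}| = 0.02350499 ≥ 3e-3
|T_{2}^{(2)} − T_{1}^{(1)}| = 0.00116863 < 3e-3

k = 2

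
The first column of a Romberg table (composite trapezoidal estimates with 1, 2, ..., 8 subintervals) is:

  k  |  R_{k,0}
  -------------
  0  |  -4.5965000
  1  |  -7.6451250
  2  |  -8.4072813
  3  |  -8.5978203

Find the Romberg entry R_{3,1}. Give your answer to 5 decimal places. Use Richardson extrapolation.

-8.66133

Richardson extrapolation on the trapezoidal column (denominator 4−1=3):
R_{3,1} = (4·(-8.5978203) − (-8.4072813)) / 3 = -8.6613333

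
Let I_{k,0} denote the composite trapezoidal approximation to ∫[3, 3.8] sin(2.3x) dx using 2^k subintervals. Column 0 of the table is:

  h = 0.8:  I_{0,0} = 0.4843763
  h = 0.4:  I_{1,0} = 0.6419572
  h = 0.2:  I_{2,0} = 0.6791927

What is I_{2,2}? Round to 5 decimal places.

0.69141

Richardson extrapolation on the trapezoidal column (denominator 4−1=3):
I_{1,1} = 0.6419572 + (0.6419572 − 0.4843763)/3 = 0.6944842
I_{2,1} = 0.6791927 + (0.6791927 − 0.6419572)/3 = 0.6916045
I_{2,2} = 0.6916045 + (0.6916045 − 0.6944842)/15 = 0.6914125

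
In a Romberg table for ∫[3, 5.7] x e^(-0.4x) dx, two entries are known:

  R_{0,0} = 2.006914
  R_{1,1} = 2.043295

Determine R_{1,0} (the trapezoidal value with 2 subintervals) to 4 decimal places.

From R_{1,1} = (4·R_{1,0} − R_{0,0})/3, solve for R_{1,0}:
4·R_{1,0} = 3·2.043295 + 2.006914 = 8.136799
R_{1,0} = 2.034200

2.0342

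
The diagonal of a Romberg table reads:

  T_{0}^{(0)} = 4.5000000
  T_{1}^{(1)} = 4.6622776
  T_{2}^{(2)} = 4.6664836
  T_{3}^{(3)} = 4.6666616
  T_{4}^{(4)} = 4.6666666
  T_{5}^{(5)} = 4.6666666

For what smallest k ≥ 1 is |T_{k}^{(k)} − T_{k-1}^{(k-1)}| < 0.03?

|T_{1}^{(1)} − T_{0}^{(0)}| = 0.1622776 ≥ 0.03
|T_{2}^{(2)} − T_{1}^{(1)}| = 0.0042060 < 0.03

k = 2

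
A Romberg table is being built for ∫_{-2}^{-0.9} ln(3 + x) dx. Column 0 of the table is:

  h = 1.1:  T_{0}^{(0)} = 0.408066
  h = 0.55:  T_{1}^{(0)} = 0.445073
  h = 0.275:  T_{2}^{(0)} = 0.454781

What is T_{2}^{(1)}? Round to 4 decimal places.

Richardson extrapolation on the trapezoidal column (denominator 4−1=3):
T_{2}^{(1)} = (4·0.454781 − 0.445073) / 3 = 0.458017

0.4580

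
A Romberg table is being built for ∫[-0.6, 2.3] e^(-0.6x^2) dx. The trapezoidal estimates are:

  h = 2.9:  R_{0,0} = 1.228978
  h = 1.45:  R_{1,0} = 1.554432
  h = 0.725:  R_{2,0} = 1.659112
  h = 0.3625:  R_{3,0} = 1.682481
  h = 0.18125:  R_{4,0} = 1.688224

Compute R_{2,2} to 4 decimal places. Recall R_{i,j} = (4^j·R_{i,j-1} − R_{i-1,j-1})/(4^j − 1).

1.6961

Richardson extrapolation on the trapezoidal column (denominator 4−1=3):
R_{1,1} = 1.554432 + (1.554432 − 1.228978)/3 = 1.662917
R_{2,1} = 1.659112 + (1.659112 − 1.554432)/3 = 1.694005
R_{2,2} = 1.694005 + (1.694005 − 1.662917)/15 = 1.696078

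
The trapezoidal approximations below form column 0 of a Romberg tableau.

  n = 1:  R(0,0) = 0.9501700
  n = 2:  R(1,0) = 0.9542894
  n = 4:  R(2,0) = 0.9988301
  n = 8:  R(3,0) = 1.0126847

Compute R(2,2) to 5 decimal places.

Richardson extrapolation on the trapezoidal column (denominator 4−1=3):
R(1,1) = 0.9542894 + (0.9542894 − 0.9501700)/3 = 0.9556625
R(2,1) = (4·0.9988301 − 0.9542894) / 3 = 1.0136770
R(2,2) = (16·1.0136770 − 0.9556625) / 15 = 1.0175446
(Column j=1 coincides with Simpson's rule on the same nodes.)

1.01754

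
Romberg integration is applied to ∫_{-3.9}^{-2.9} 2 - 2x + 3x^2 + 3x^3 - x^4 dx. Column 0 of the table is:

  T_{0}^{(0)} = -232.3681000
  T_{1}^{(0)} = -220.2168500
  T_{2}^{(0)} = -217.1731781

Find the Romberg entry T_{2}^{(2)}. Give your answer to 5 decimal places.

-216.15810

T_{1}^{(1)} = -220.2168500 + (-220.2168500 − (-232.3681000))/3 = -216.1664333
T_{2}^{(1)} = (4·(-217.1731781) − (-220.2168500)) / 3 = -216.1586208
T_{2}^{(2)} = -216.1586208 + (-216.1586208 − (-216.1664333))/15 = -216.1581000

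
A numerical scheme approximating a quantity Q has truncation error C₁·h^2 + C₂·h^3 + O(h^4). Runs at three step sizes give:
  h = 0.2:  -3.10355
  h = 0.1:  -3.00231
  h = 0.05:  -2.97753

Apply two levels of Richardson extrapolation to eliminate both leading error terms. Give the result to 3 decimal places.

First eliminate the h^2 term (factor 2^2 = 4):
  B₁ = (4·(-3.00231) − (-3.10355))/3 = -2.96856
  B₂ = (4·(-2.97753) − (-3.00231))/3 = -2.96927
Then eliminate the h^3 term (factor 2^3 = 8):
  (8·(-2.96927) − (-2.96856))/7 = -2.96937

-2.969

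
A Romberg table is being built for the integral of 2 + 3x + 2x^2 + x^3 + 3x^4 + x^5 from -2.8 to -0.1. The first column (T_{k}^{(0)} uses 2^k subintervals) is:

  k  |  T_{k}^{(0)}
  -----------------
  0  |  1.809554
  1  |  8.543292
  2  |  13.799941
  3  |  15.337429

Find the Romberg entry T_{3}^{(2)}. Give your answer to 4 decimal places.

Richardson extrapolation on the trapezoidal column (denominator 4−1=3):
T_{2}^{(1)} = 13.799941 + (13.799941 − 8.543292)/3 = 15.552157
T_{3}^{(1)} = 15.337429 + (15.337429 − 13.799941)/3 = 15.849925
T_{3}^{(2)} = (16·15.849925 − 15.552157) / 15 = 15.869776

15.8698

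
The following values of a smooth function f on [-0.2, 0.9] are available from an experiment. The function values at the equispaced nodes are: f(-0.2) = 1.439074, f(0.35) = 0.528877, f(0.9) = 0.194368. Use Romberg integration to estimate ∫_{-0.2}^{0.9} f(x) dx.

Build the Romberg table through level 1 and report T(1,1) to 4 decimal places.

T(0,0) (trapezoid, 1 panel, h=1.1000): 0.898393
T(1,0) (trapezoid, 2 panels, h=0.5500): 0.740079
T(1,1) = 0.740079 + (0.740079 − 0.898393)/3 = 0.687308

0.6873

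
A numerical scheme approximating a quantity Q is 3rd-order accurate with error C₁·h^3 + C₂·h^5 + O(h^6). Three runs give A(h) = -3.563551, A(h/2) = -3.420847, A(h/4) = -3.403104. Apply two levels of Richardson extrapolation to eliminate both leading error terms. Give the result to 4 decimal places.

First eliminate the h^3 term (factor 2^3 = 8):
  B₁ = (8·(-3.420847) − (-3.563551))/7 = -3.400461
  B₂ = (8·(-3.403104) − (-3.420847))/7 = -3.400569
Then eliminate the h^5 term (factor 2^5 = 32):
  (32·(-3.400569) − (-3.400461))/31 = -3.400572

-3.4006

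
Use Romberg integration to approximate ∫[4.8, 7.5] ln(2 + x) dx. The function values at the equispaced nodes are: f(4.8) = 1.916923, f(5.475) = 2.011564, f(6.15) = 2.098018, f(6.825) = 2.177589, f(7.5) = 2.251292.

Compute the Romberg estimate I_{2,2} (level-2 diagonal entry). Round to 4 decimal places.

I_{0,0} (trapezoid, 1 panel, h=2.7000): 5.627090
I_{1,0} (trapezoid, 2 panels, h=1.3500): 5.645869
I_{2,0} (trapezoid, 4 panels, h=0.6750): 5.650613
I_{1,1} = 5.645869 + (5.645869 − 5.627090)/3 = 5.652129
I_{2,1} = 5.650613 + (5.650613 − 5.645869)/3 = 5.652194
I_{2,2} = 5.652194 + (5.652194 − 5.652129)/15 = 5.652198

5.6522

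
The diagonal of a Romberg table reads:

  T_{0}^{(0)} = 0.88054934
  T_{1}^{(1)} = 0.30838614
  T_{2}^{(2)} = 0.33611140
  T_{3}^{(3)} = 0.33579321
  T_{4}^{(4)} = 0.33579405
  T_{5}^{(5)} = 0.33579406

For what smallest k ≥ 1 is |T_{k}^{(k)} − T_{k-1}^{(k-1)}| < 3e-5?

|T_{1}^{(1)} − T_{0}^{(0)}| = 0.57216320 ≥ 3e-5
|T_{2}^{(2)} − T_{1}^{(1)}| = 0.02772526 ≥ 3e-5
|T_{3}^{(3)} − T_{2}^{(2)}| = 0.00031819 ≥ 3e-5
|T_{4}^{(4)} − T_{3}^{(3)}| = 0.00000084 < 3e-5

k = 4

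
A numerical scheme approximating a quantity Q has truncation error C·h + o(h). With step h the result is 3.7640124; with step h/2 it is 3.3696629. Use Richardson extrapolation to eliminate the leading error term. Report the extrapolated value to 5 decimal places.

2.97531

The leading error scales as h; refining by a factor of 2 reduces it by 2^1 = 2.
Extrapolated value = (2·A(h/2) − A(h)) / (2 − 1)
= (2·3.3696629 − 3.7640124) / 1
= 2.9753134 / 1 = 2.9753134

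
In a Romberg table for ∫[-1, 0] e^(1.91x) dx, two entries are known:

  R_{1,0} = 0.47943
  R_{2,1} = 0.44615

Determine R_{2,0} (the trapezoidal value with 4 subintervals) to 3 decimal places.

0.454

From R_{2,1} = (4·R_{2,0} − R_{1,0})/3, solve for R_{2,0}:
4·R_{2,0} = 3·0.44615 + 0.47943 = 1.81788
R_{2,0} = 0.45447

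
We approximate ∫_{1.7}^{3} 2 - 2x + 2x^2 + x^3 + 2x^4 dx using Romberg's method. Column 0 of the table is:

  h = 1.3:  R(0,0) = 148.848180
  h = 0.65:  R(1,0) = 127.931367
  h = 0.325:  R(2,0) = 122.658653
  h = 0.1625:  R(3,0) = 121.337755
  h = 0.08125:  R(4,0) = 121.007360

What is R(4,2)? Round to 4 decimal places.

120.8972

R(3,1) = (4·121.337755 − 122.658653) / 3 = 120.897456
R(4,1) = (4·121.007360 − 121.337755) / 3 = 120.897228
R(4,2) = 120.897228 + (120.897228 − 120.897456)/15 = 120.897213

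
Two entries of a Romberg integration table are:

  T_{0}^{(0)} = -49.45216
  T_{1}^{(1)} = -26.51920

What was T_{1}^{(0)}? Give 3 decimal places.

From T_{1}^{(1)} = (4·T_{1}^{(0)} − T_{0}^{(0)})/3, solve for T_{1}^{(0)}:
4·T_{1}^{(0)} = 3·(-26.51920) + (-49.45216) = -129.00976
T_{1}^{(0)} = -32.25244

-32.252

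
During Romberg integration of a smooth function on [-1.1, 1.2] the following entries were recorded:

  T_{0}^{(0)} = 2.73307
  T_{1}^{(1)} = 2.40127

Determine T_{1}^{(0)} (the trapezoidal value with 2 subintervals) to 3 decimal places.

From T_{1}^{(1)} = (4·T_{1}^{(0)} − T_{0}^{(0)})/3, solve for T_{1}^{(0)}:
4·T_{1}^{(0)} = 3·2.40127 + 2.73307 = 9.93688
T_{1}^{(0)} = 2.48422

2.484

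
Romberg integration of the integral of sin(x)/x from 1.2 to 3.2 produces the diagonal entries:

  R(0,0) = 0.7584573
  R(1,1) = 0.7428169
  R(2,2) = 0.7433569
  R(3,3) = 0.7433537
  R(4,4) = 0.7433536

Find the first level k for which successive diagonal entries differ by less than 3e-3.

k = 2

|R(1,1) − R(0,0)| = 0.0156404 ≥ 3e-3
|R(2,2) − R(1,1)| = 0.0005400 < 3e-3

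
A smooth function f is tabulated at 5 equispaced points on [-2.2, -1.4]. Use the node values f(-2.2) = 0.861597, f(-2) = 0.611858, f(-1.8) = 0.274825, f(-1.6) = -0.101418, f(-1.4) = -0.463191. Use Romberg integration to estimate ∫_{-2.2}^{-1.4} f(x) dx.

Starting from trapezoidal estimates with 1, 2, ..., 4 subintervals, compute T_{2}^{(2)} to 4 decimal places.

T_{0}^{(0)} (trapezoid, 1 panel, h=0.8000): 0.159362
T_{1}^{(0)} (trapezoid, 2 panels, h=0.4000): 0.189611
T_{2}^{(0)} (trapezoid, 4 panels, h=0.2000): 0.196894
T_{1}^{(1)} = 0.189611 + (0.189611 − 0.159362)/3 = 0.199694
T_{2}^{(1)} = 0.196894 + (0.196894 − 0.189611)/3 = 0.199322
T_{2}^{(2)} = 0.199322 + (0.199322 − 0.199694)/15 = 0.199297

0.1993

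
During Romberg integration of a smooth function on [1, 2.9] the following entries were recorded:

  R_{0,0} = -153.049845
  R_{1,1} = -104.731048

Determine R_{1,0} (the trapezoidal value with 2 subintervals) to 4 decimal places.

From R_{1,1} = (4·R_{1,0} − R_{0,0})/3, solve for R_{1,0}:
4·R_{1,0} = 3·(-104.731048) + (-153.049845) = -467.242989
R_{1,0} = -116.810747

-116.8107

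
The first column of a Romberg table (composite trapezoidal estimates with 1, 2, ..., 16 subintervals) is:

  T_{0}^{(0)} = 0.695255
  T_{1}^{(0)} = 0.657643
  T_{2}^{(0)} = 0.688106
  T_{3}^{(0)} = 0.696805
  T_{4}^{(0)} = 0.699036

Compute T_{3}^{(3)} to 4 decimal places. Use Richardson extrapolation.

Richardson extrapolation on the trapezoidal column (denominator 4−1=3):
T_{1}^{(1)} = 0.657643 + (0.657643 − 0.695255)/3 = 0.645106
T_{2}^{(1)} = 0.688106 + (0.688106 − 0.657643)/3 = 0.698260
T_{3}^{(1)} = 0.696805 + (0.696805 − 0.688106)/3 = 0.699705
T_{2}^{(2)} = (16·0.698260 − 0.645106) / 15 = 0.701804
T_{3}^{(2)} = 0.699705 + (0.699705 − 0.698260)/15 = 0.699801
T_{3}^{(3)} = (64·0.699801 − 0.701804) / 63 = 0.699769

0.6998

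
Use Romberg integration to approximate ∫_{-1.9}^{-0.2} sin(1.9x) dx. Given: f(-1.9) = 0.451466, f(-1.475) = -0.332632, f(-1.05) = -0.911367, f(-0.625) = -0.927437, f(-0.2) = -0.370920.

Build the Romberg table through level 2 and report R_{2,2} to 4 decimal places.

-0.9576

R_{0,0} (trapezoid, 1 panel, h=1.7000): 0.068464
R_{1,0} (trapezoid, 2 panels, h=0.8500): -0.740430
R_{2,0} (trapezoid, 4 panels, h=0.4250): -0.905744
R_{1,1} = -0.740430 + (-0.740430 − 0.068464)/3 = -1.010061
R_{2,1} = -0.905744 + (-0.905744 − (-0.740430))/3 = -0.960849
R_{2,2} = -0.960849 + (-0.960849 − (-1.010061))/15 = -0.957568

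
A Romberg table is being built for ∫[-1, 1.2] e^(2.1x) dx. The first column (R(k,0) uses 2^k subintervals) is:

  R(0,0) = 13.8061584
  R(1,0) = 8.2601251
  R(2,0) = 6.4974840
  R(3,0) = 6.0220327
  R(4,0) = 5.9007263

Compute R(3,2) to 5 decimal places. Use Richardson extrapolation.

5.86046

Richardson extrapolation on the trapezoidal column (denominator 4−1=3):
R(2,1) = (4·6.4974840 − 8.2601251) / 3 = 5.9099370
R(3,1) = (4·6.0220327 − 6.4974840) / 3 = 5.8635489
R(3,2) = (16·5.8635489 − 5.9099370) / 15 = 5.8604564
(Column j=1 coincides with Simpson's rule on the same nodes.)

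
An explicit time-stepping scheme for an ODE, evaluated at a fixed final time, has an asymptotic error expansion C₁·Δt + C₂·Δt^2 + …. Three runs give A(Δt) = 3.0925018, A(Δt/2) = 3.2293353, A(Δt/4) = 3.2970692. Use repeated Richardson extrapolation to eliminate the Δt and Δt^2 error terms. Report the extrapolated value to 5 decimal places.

First eliminate the Δt term (factor 2^1 = 2):
  B₁ = (2·3.2293353 − 3.0925018)/1 = 3.3661688
  B₂ = (2·3.2970692 − 3.2293353)/1 = 3.3648031
Then eliminate the Δt^2 term (factor 2^2 = 4):
  (4·3.3648031 − 3.3661688)/3 = 3.3643479

3.36435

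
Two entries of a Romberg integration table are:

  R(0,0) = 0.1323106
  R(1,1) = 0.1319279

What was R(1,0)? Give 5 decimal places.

0.13202

From R(1,1) = (4·R(1,0) − R(0,0))/3, solve for R(1,0):
4·R(1,0) = 3·0.1319279 + 0.1323106 = 0.5280943
R(1,0) = 0.1320236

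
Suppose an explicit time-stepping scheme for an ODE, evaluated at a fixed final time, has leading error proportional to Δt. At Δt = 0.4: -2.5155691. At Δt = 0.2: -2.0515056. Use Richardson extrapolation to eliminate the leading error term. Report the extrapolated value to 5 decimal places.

Extrapolated value = (2·A(Δt/2) − A(Δt)) / (2 − 1)
= (2·(-2.0515056) − (-2.5155691)) / 1
= -1.5874421 / 1 = -1.5874421

-1.58744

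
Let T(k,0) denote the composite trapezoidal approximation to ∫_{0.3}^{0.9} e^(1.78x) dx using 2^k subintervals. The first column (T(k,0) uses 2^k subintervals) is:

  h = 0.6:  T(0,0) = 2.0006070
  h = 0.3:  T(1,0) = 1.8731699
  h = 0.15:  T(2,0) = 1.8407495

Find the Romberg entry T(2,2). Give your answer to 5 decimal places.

1.82989

Richardson extrapolation on the trapezoidal column (denominator 4−1=3):
T(1,1) = (4·1.8731699 − 2.0006070) / 3 = 1.8306909
T(2,1) = (4·1.8407495 − 1.8731699) / 3 = 1.8299427
T(2,2) = (16·1.8299427 − 1.8306909) / 15 = 1.8298928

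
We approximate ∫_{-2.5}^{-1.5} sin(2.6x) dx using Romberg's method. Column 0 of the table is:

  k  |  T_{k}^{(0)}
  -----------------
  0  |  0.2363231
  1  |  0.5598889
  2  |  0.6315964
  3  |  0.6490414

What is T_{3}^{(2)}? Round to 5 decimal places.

Richardson extrapolation on the trapezoidal column (denominator 4−1=3):
T_{2}^{(1)} = 0.6315964 + (0.6315964 − 0.5598889)/3 = 0.6554989
T_{3}^{(1)} = (4·0.6490414 − 0.6315964) / 3 = 0.6548564
T_{3}^{(2)} = (16·0.6548564 − 0.6554989) / 15 = 0.6548136

0.65481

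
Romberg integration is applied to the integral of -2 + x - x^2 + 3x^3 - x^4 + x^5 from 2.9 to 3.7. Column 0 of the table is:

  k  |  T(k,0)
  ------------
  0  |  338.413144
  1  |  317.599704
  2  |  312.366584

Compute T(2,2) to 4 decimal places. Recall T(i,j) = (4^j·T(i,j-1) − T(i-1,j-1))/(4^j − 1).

310.6196

Richardson extrapolation on the trapezoidal column (denominator 4−1=3):
T(1,1) = 317.599704 + (317.599704 − 338.413144)/3 = 310.661891
T(2,1) = (4·312.366584 − 317.599704) / 3 = 310.622211
T(2,2) = (16·310.622211 − 310.661891) / 15 = 310.619566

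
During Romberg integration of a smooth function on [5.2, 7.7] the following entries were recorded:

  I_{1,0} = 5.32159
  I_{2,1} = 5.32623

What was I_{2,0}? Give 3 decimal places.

5.325

From I_{2,1} = (4·I_{2,0} − I_{1,0})/3, solve for I_{2,0}:
4·I_{2,0} = 3·5.32623 + 5.32159 = 21.30028
I_{2,0} = 5.32507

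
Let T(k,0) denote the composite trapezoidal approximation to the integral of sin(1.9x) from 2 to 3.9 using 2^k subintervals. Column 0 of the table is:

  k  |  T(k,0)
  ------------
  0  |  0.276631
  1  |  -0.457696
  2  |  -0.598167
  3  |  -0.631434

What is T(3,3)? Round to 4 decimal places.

Richardson extrapolation on the trapezoidal column (denominator 4−1=3):
T(1,1) = (4·(-0.457696) − 0.276631) / 3 = -0.702472
T(2,1) = (4·(-0.598167) − (-0.457696)) / 3 = -0.644991
T(3,1) = (4·(-0.631434) − (-0.598167)) / 3 = -0.642523
T(2,2) = -0.644991 + (-0.644991 − (-0.702472))/15 = -0.641159
T(3,2) = (16·(-0.642523) − (-0.644991)) / 15 = -0.642358
T(3,3) = (64·(-0.642358) − (-0.641159)) / 63 = -0.642377

-0.6424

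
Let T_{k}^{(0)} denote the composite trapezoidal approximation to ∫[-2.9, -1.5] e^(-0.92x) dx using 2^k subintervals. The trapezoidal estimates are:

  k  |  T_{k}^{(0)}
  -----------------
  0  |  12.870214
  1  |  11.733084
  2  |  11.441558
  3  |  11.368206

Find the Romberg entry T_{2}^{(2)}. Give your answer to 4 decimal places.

11.3437

Richardson extrapolation on the trapezoidal column (denominator 4−1=3):
T_{1}^{(1)} = 11.733084 + (11.733084 − 12.870214)/3 = 11.354041
T_{2}^{(1)} = 11.441558 + (11.441558 − 11.733084)/3 = 11.344383
T_{2}^{(2)} = 11.344383 + (11.344383 − 11.354041)/15 = 11.343739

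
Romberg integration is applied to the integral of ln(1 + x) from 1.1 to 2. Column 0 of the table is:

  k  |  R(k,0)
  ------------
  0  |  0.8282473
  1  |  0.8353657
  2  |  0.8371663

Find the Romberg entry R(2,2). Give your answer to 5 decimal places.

0.83777

R(1,1) = (4·0.8353657 − 0.8282473) / 3 = 0.8377385
R(2,1) = 0.8371663 + (0.8371663 − 0.8353657)/3 = 0.8377665
R(2,2) = 0.8377665 + (0.8377665 − 0.8377385)/15 = 0.8377684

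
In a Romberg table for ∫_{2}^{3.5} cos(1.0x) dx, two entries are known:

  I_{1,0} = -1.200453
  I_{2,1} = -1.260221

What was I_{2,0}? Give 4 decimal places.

-1.2453

From I_{2,1} = (4·I_{2,0} − I_{1,0})/3, solve for I_{2,0}:
4·I_{2,0} = 3·(-1.260221) + (-1.200453) = -4.981116
I_{2,0} = -1.245279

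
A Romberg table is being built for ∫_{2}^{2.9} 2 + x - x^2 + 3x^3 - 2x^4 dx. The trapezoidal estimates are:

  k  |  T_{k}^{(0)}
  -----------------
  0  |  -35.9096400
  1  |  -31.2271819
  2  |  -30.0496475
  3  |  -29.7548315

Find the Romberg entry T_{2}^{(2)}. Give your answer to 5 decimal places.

-29.65652

T_{1}^{(1)} = (4·(-31.2271819) − (-35.9096400)) / 3 = -29.6663625
T_{2}^{(1)} = (4·(-30.0496475) − (-31.2271819)) / 3 = -29.6571360
T_{2}^{(2)} = (16·(-29.6571360) − (-29.6663625)) / 15 = -29.6565209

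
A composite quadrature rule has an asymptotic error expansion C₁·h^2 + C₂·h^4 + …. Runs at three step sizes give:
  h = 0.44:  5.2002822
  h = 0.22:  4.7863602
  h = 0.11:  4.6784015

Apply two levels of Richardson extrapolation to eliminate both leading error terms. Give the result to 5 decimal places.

First eliminate the h^2 term (factor 2^2 = 4):
  B₁ = (4·4.7863602 − 5.2002822)/3 = 4.6483862
  B₂ = (4·4.6784015 − 4.7863602)/3 = 4.6424153
Then eliminate the h^4 term (factor 2^4 = 16):
  (16·4.6424153 − 4.6483862)/15 = 4.6420172

4.64202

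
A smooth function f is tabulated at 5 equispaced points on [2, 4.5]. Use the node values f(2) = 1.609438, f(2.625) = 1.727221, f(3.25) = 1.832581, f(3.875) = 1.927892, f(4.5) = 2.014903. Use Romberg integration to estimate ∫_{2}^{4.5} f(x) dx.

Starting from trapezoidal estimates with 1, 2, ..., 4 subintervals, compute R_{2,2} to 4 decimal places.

R_{0,0} (trapezoid, 1 panel, h=2.5000): 4.530426
R_{1,0} (trapezoid, 2 panels, h=1.2500): 4.555939
R_{2,0} (trapezoid, 4 panels, h=0.6250): 4.562415
R_{1,1} = 4.555939 + (4.555939 − 4.530426)/3 = 4.564443
R_{2,1} = 4.562415 + (4.562415 − 4.555939)/3 = 4.564574
R_{2,2} = 4.564574 + (4.564574 − 4.564443)/15 = 4.564583

4.5646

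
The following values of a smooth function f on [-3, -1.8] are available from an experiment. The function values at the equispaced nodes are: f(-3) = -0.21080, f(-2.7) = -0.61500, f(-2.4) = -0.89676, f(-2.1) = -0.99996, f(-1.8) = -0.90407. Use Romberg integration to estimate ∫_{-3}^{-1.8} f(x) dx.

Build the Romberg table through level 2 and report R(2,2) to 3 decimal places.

R(0,0) (trapezoid, 1 panel, h=1.2000): -0.66892
R(1,0) (trapezoid, 2 panels, h=0.6000): -0.87252
R(2,0) (trapezoid, 4 panels, h=0.3000): -0.92075
R(1,1) = -0.87252 + (-0.87252 − (-0.66892))/3 = -0.94039
R(2,1) = -0.92075 + (-0.92075 − (-0.87252))/3 = -0.93683
R(2,2) = -0.93683 + (-0.93683 − (-0.94039))/15 = -0.93659

-0.937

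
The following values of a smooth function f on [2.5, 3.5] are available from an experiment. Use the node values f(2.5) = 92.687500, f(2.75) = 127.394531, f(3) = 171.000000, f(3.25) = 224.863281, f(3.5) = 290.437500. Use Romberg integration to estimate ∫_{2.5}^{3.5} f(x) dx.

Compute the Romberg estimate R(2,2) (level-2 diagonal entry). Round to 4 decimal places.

R(0,0) (trapezoid, 1 panel, h=1.0000): 191.562500
R(1,0) (trapezoid, 2 panels, h=0.5000): 181.281250
R(2,0) (trapezoid, 4 panels, h=0.2500): 178.705078
R(1,1) = 181.281250 + (181.281250 − 191.562500)/3 = 177.854167
R(2,1) = 178.705078 + (178.705078 − 181.281250)/3 = 177.846354
R(2,2) = 177.846354 + (177.846354 − 177.854167)/15 = 177.845833

177.8458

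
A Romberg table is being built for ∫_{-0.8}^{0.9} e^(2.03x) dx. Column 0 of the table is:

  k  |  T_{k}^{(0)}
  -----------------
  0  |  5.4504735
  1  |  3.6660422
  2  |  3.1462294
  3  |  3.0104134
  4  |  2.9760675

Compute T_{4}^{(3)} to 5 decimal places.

2.96458

T_{2}^{(1)} = (4·3.1462294 − 3.6660422) / 3 = 2.9729585
T_{3}^{(1)} = (4·3.0104134 − 3.1462294) / 3 = 2.9651414
T_{4}^{(1)} = 2.9760675 + (2.9760675 − 3.0104134)/3 = 2.9646189
T_{3}^{(2)} = 2.9651414 + (2.9651414 − 2.9729585)/15 = 2.9646203
T_{4}^{(2)} = (16·2.9646189 − 2.9651414) / 15 = 2.9645841
T_{4}^{(3)} = 2.9645841 + (2.9645841 − 2.9646203)/63 = 2.9645835
(Column j=1 coincides with Simpson's rule on the same nodes.)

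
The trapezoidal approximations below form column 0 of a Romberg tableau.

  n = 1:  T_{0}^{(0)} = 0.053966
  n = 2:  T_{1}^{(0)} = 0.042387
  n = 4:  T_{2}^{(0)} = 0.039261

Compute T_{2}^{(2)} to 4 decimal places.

T_{1}^{(1)} = (4·0.042387 − 0.053966) / 3 = 0.038527
T_{2}^{(1)} = (4·0.039261 − 0.042387) / 3 = 0.038219
T_{2}^{(2)} = 0.038219 + (0.038219 − 0.038527)/15 = 0.038198

0.0382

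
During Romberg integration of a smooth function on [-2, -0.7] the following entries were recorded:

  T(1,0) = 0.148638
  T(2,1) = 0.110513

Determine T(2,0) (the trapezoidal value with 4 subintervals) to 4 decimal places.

From T(2,1) = (4·T(2,0) − T(1,0))/3, solve for T(2,0):
4·T(2,0) = 3·0.110513 + 0.148638 = 0.480177
T(2,0) = 0.120044

0.1200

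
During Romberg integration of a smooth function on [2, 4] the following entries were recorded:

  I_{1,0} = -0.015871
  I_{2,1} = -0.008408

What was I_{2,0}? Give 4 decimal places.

-0.0103

From I_{2,1} = (4·I_{2,0} − I_{1,0})/3, solve for I_{2,0}:
4·I_{2,0} = 3·(-0.008408) + (-0.015871) = -0.041095
I_{2,0} = -0.010274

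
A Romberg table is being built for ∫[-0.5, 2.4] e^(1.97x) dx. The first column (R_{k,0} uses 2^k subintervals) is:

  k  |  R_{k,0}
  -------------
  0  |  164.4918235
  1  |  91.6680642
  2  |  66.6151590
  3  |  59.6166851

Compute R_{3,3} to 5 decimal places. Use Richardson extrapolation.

57.21157

R_{1,1} = 91.6680642 + (91.6680642 − 164.4918235)/3 = 67.3934778
R_{2,1} = 66.6151590 + (66.6151590 − 91.6680642)/3 = 58.2641906
R_{3,1} = (4·59.6166851 − 66.6151590) / 3 = 57.2838605
R_{2,2} = (16·58.2641906 − 67.3934778) / 15 = 57.6555715
R_{3,2} = 57.2838605 + (57.2838605 − 58.2641906)/15 = 57.2185052
R_{3,3} = 57.2185052 + (57.2185052 − 57.6555715)/63 = 57.2115676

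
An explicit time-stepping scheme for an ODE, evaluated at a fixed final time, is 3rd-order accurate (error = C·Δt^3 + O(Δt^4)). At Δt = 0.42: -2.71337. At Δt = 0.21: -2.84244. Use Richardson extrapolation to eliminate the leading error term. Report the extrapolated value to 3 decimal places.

Extrapolated value = (8·A(Δt/2) − A(Δt)) / (8 − 1)
= (8·(-2.84244) − (-2.71337)) / 7
= -20.02615 / 7 = -2.86088

-2.861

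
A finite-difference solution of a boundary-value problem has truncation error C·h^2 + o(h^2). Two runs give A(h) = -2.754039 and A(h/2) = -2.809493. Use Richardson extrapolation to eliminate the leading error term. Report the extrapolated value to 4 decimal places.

Extrapolated value = (4·A(h/2) − A(h)) / (4 − 1)
= (4·(-2.809493) − (-2.754039)) / 3
= -8.483933 / 3 = -2.827978

-2.8280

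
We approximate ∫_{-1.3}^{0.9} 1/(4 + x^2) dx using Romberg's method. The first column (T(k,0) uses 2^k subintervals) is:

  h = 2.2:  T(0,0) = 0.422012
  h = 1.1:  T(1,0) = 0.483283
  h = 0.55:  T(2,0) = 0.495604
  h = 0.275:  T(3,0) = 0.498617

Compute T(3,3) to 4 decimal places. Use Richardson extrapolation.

0.4996

Richardson extrapolation on the trapezoidal column (denominator 4−1=3):
T(1,1) = 0.483283 + (0.483283 − 0.422012)/3 = 0.503707
T(2,1) = 0.495604 + (0.495604 − 0.483283)/3 = 0.499711
T(3,1) = (4·0.498617 − 0.495604) / 3 = 0.499621
T(2,2) = 0.499711 + (0.499711 − 0.503707)/15 = 0.499445
T(3,2) = 0.499621 + (0.499621 − 0.499711)/15 = 0.499615
T(3,3) = (64·0.499615 − 0.499445) / 63 = 0.499618
(Column j=1 coincides with Simpson's rule on the same nodes.)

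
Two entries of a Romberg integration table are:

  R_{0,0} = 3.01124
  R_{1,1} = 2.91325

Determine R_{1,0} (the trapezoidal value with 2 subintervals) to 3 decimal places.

2.938

From R_{1,1} = (4·R_{1,0} − R_{0,0})/3, solve for R_{1,0}:
4·R_{1,0} = 3·2.91325 + 3.01124 = 11.75099
R_{1,0} = 2.93775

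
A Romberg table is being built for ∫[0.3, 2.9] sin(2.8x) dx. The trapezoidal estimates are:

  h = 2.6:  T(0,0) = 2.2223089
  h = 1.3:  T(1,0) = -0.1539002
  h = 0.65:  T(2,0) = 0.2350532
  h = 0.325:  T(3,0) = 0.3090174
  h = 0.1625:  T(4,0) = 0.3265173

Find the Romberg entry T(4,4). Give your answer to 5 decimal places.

Richardson extrapolation on the trapezoidal column (denominator 4−1=3):
T(1,1) = -0.1539002 + (-0.1539002 − 2.2223089)/3 = -0.9459699
T(2,1) = 0.2350532 + (0.2350532 − (-0.1539002))/3 = 0.3647043
T(3,1) = (4·0.3090174 − 0.2350532) / 3 = 0.3336721
T(4,1) = 0.3265173 + (0.3265173 − 0.3090174)/3 = 0.3323506
T(2,2) = 0.3647043 + (0.3647043 − (-0.9459699))/15 = 0.4520826
T(3,2) = (16·0.3336721 − 0.3647043) / 15 = 0.3316033
T(4,2) = (16·0.3323506 − 0.3336721) / 15 = 0.3322625
T(3,3) = (64·0.3316033 − 0.4520826) / 63 = 0.3296909
T(4,3) = (64·0.3322625 − 0.3316033) / 63 = 0.3322730
T(4,4) = 0.3322730 + (0.3322730 − 0.3296909)/255 = 0.3322831

0.33228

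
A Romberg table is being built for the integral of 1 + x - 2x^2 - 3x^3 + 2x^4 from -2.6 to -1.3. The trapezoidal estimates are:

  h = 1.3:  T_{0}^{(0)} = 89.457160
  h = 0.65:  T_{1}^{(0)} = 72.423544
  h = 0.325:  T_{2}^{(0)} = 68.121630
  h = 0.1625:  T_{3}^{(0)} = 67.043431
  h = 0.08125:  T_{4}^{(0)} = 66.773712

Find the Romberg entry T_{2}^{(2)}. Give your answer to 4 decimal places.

Richardson extrapolation on the trapezoidal column (denominator 4−1=3):
T_{1}^{(1)} = (4·72.423544 − 89.457160) / 3 = 66.745672
T_{2}^{(1)} = (4·68.121630 − 72.423544) / 3 = 66.687659
T_{2}^{(2)} = (16·66.687659 − 66.745672) / 15 = 66.683791

66.6838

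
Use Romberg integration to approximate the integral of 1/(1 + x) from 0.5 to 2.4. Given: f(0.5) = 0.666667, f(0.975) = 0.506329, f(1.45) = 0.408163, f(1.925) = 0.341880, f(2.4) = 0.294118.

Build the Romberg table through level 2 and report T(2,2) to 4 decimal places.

T(0,0) (trapezoid, 1 panel, h=1.9000): 0.912746
T(1,0) (trapezoid, 2 panels, h=0.9500): 0.844128
T(2,0) (trapezoid, 4 panels, h=0.4750): 0.824963
T(1,1) = 0.844128 + (0.844128 − 0.912746)/3 = 0.821255
T(2,1) = 0.824963 + (0.824963 − 0.844128)/3 = 0.818575
T(2,2) = 0.818575 + (0.818575 − 0.821255)/15 = 0.818396

0.8184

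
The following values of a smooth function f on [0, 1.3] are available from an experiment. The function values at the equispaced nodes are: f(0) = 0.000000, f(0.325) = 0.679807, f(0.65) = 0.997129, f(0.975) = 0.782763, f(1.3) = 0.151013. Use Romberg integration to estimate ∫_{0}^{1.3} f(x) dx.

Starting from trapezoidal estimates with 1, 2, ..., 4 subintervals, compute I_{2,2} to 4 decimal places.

I_{0,0} (trapezoid, 1 panel, h=1.3000): 0.098158
I_{1,0} (trapezoid, 2 panels, h=0.6500): 0.697213
I_{2,0} (trapezoid, 4 panels, h=0.3250): 0.823942
I_{1,1} = 0.697213 + (0.697213 − 0.098158)/3 = 0.896898
I_{2,1} = 0.823942 + (0.823942 − 0.697213)/3 = 0.866185
I_{2,2} = 0.866185 + (0.866185 − 0.896898)/15 = 0.864137

0.8641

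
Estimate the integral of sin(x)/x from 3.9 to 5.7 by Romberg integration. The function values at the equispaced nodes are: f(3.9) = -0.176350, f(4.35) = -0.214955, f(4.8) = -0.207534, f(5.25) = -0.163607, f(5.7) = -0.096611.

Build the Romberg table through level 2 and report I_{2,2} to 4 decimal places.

-0.3303

I_{0,0} (trapezoid, 1 panel, h=1.8000): -0.245665
I_{1,0} (trapezoid, 2 panels, h=0.9000): -0.309613
I_{2,0} (trapezoid, 4 panels, h=0.4500): -0.325159
I_{1,1} = -0.309613 + (-0.309613 − (-0.245665))/3 = -0.330929
I_{2,1} = -0.325159 + (-0.325159 − (-0.309613))/3 = -0.330341
I_{2,2} = -0.330341 + (-0.330341 − (-0.330929))/15 = -0.330302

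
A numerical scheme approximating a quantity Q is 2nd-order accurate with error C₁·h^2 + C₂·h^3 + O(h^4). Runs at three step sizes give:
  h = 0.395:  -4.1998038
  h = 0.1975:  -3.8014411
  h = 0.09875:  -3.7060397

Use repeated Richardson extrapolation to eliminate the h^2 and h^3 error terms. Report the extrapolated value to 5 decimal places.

-3.67504

First eliminate the h^2 term (factor 2^2 = 4):
  B₁ = (4·(-3.8014411) − (-4.1998038))/3 = -3.6686535
  B₂ = (4·(-3.7060397) − (-3.8014411))/3 = -3.6742392
Then eliminate the h^3 term (factor 2^3 = 8):
  (8·(-3.6742392) − (-3.6686535))/7 = -3.6750372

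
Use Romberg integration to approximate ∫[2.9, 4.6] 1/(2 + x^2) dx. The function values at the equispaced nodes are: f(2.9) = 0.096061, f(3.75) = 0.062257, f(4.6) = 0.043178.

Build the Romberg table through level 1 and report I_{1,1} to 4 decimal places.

I_{0,0} (trapezoid, 1 panel, h=1.7000): 0.118353
I_{1,0} (trapezoid, 2 panels, h=0.8500): 0.112095
I_{1,1} = 0.112095 + (0.112095 − 0.118353)/3 = 0.110009

0.1100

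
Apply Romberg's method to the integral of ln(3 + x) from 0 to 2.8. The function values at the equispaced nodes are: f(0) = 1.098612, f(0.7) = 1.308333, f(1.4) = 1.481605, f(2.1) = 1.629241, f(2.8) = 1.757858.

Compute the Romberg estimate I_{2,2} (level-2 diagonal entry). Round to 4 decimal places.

I_{0,0} (trapezoid, 1 panel, h=2.8000): 3.999058
I_{1,0} (trapezoid, 2 panels, h=1.4000): 4.073776
I_{2,0} (trapezoid, 4 panels, h=0.7000): 4.093190
I_{1,1} = 4.073776 + (4.073776 − 3.999058)/3 = 4.098682
I_{2,1} = 4.093190 + (4.093190 − 4.073776)/3 = 4.099661
I_{2,2} = 4.099661 + (4.099661 − 4.098682)/15 = 4.099726

4.0997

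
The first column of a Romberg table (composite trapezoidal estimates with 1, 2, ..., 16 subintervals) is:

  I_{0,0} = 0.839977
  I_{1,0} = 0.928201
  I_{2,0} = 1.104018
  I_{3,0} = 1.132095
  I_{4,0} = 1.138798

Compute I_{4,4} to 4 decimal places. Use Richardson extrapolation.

1.1410

I_{1,1} = 0.928201 + (0.928201 − 0.839977)/3 = 0.957609
I_{2,1} = (4·1.104018 − 0.928201) / 3 = 1.162624
I_{3,1} = (4·1.132095 − 1.104018) / 3 = 1.141454
I_{4,1} = (4·1.138798 − 1.132095) / 3 = 1.141032
I_{2,2} = (16·1.162624 − 0.957609) / 15 = 1.176292
I_{3,2} = (16·1.141454 − 1.162624) / 15 = 1.140043
I_{4,2} = 1.141032 + (1.141032 − 1.141454)/15 = 1.141004
I_{3,3} = 1.140043 + (1.140043 − 1.176292)/63 = 1.139468
I_{4,3} = (64·1.141004 − 1.140043) / 63 = 1.141019
I_{4,4} = (256·1.141019 − 1.139468) / 255 = 1.141025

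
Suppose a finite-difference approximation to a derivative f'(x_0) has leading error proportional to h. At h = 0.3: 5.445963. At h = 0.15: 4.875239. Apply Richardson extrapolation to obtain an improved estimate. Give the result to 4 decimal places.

4.3045

Extrapolated value = (2·A(h/2) − A(h)) / (2 − 1)
= (2·4.875239 − 5.445963) / 1
= 4.304515 / 1 = 4.304515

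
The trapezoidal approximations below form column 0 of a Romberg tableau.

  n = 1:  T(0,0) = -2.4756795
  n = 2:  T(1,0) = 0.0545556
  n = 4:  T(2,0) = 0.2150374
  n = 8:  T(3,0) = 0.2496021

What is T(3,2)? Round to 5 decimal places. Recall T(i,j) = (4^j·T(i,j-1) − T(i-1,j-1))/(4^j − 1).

0.26063

Richardson extrapolation on the trapezoidal column (denominator 4−1=3):
T(2,1) = 0.2150374 + (0.2150374 − 0.0545556)/3 = 0.2685313
T(3,1) = (4·0.2496021 − 0.2150374) / 3 = 0.2611237
T(3,2) = 0.2611237 + (0.2611237 − 0.2685313)/15 = 0.2606299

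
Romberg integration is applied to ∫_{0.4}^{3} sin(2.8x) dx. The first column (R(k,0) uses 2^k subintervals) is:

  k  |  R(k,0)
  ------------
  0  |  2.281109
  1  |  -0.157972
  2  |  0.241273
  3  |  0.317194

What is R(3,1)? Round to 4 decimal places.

0.3425

R(3,1) = 0.317194 + (0.317194 − 0.241273)/3 = 0.342501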